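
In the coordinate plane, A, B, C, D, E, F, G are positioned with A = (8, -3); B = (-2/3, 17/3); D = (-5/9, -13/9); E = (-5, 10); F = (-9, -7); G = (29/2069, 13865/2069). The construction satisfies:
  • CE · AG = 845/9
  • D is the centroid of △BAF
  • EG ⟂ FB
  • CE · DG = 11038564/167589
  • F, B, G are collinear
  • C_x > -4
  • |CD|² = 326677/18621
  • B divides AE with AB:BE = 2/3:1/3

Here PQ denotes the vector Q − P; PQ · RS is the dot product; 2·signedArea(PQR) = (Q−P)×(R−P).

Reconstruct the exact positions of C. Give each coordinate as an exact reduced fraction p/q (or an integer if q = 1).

1. C_x = -59914/18621  [CE · AG = 845/9 ∩ CE · DG = 11038564/167589]
2. C_y = 33319/18621  [CE · AG = 845/9 ∩ CE · DG = 11038564/167589]
   → C = (-59914/18621, 33319/18621)

C = (-59914/18621, 33319/18621)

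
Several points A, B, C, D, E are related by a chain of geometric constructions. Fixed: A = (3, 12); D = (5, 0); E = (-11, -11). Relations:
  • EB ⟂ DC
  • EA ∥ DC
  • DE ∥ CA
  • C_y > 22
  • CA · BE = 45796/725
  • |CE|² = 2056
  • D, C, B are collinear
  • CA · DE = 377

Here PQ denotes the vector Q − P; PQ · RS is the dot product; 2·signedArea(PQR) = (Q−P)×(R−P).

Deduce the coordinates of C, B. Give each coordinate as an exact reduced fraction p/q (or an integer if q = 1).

B = (-3053/725, -10971/725)
C = (19, 23)

1. C_x = 19  [DE ∥ CA ∩ EA ∥ DC]
2. C_y = 23  [DE ∥ CA ∩ EA ∥ DC]
   → C = (19, 23)
3. B_x = -3053/725  [D, C, B are collinear ∩ EB ⟂ DC]
4. B_y = -10971/725  [D, C, B are collinear ∩ EB ⟂ DC]
   → B = (-3053/725, -10971/725)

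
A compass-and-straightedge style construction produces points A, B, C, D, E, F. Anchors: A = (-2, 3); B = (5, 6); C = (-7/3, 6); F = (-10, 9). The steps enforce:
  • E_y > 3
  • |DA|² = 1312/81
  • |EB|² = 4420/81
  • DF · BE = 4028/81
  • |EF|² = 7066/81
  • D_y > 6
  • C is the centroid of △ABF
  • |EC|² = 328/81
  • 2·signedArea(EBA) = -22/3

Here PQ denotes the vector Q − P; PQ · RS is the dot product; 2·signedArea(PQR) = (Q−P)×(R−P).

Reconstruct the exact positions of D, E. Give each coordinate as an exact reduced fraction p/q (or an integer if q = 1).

1. E_x = -19/9  [line 3·x + -7·y + 103/3 = 0 ∩ |EF|² = 7066/81]
2. E_y = 4  [line 3·x + -7·y + 103/3 = 0 ∩ |EF|² = 7066/81]
   → E = (-19/9, 4)
3. D_x = -22/9  [line 64/9·x + 2·y + 274/81 = 0 ∩ |DA|² = 1312/81]
4. D_y = 7  [line 64/9·x + 2·y + 274/81 = 0 ∩ |DA|² = 1312/81]
   → D = (-22/9, 7)

D = (-22/9, 7)
E = (-19/9, 4)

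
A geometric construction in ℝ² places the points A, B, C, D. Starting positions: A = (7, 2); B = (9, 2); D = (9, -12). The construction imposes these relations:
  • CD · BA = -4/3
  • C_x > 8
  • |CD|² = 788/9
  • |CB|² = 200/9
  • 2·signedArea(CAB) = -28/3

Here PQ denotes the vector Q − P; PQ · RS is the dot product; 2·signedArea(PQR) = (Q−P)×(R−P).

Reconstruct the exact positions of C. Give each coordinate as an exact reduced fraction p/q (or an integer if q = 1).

C = (25/3, -8/3)

1. C_x = 25/3  [2·signedArea(CAB) = -28/3 ∩ CD · BA = -4/3]
2. C_y = -8/3  [2·signedArea(CAB) = -28/3 ∩ CD · BA = -4/3]
   → C = (25/3, -8/3)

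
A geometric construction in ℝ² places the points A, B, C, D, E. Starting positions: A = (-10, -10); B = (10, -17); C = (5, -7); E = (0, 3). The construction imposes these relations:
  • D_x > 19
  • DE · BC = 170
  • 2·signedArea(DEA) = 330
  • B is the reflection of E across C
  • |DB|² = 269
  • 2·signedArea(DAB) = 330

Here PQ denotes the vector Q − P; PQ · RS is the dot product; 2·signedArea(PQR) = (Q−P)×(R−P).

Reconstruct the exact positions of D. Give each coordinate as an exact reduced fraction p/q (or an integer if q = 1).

1. D_x = 20  [2·signedArea(DAB) = 330 ∩ DE · BC = 170]
2. D_y = -4  [2·signedArea(DAB) = 330 ∩ DE · BC = 170]
   → D = (20, -4)

D = (20, -4)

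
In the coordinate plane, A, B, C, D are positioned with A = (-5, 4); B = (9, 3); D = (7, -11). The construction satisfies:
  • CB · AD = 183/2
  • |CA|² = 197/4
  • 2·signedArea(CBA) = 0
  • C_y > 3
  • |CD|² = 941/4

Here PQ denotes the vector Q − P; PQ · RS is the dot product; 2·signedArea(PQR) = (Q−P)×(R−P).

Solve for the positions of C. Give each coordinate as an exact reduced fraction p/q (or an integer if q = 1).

C = (2, 7/2)

1. C_x = 2  [2·signedArea(CBA) = 0 ∩ CB · AD = 183/2]
2. C_y = 7/2  [2·signedArea(CBA) = 0 ∩ CB · AD = 183/2]
   → C = (2, 7/2)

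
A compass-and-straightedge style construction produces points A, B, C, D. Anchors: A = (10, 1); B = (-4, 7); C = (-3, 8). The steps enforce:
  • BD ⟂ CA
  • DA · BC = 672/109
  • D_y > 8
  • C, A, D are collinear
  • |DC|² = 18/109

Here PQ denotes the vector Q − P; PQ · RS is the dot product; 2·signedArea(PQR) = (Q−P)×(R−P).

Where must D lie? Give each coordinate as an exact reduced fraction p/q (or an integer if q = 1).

1. D_x = -366/109  [C, A, D are collinear ∩ BD ⟂ CA]
2. D_y = 893/109  [C, A, D are collinear ∩ BD ⟂ CA]
   → D = (-366/109, 893/109)

D = (-366/109, 893/109)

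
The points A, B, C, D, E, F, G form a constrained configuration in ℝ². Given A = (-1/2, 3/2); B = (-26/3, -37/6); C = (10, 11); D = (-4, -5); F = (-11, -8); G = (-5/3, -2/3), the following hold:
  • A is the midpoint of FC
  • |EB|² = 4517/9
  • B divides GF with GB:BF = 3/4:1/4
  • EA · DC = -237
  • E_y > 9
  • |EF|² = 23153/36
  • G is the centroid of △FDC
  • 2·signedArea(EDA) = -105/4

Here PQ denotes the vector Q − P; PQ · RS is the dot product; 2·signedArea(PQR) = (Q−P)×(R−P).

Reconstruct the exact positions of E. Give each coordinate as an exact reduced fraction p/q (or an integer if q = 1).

E = (23/3, 55/6)

1. E_x = 23/3  [EA · DC = -237 ∩ 2·signedArea(EDA) = -105/4]
2. E_y = 55/6  [EA · DC = -237 ∩ 2·signedArea(EDA) = -105/4]
   → E = (23/3, 55/6)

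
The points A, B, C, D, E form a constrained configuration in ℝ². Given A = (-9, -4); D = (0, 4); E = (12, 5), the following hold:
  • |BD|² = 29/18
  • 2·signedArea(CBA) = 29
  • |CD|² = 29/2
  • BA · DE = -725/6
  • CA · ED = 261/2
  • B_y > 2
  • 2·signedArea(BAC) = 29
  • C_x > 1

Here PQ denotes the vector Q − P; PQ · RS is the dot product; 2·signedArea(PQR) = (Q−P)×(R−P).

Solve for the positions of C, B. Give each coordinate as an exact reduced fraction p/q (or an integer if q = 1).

B = (1/2, 17/6)
C = (3/2, 1/2)

1. C_x = 3/2  [line 12·x + 1·y + -37/2 = 0 ∩ |CD|² = 29/2]
2. C_y = 1/2  [line 12·x + 1·y + -37/2 = 0 ∩ |CD|² = 29/2]
   → C = (3/2, 1/2)
3. B_x = 1/2  [2·signedArea(CBA) = 29 ∩ BA · DE = -725/6]
4. B_y = 17/6  [2·signedArea(CBA) = 29 ∩ BA · DE = -725/6]
   → B = (1/2, 17/6)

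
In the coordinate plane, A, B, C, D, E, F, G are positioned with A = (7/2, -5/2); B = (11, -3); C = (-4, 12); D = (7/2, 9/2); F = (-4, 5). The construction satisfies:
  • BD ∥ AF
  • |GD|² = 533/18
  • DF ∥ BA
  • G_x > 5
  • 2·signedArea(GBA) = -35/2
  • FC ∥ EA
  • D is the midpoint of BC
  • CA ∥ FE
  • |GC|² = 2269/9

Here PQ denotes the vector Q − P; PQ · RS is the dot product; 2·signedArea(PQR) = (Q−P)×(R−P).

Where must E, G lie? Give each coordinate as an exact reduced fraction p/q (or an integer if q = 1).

1. E_x = 7/2  [FC ∥ EA ∩ CA ∥ FE]
2. E_y = -19/2  [FC ∥ EA ∩ CA ∥ FE]
   → E = (7/2, -19/2)
3. G_x = 6  [line -1/2·x + -15/2·y + 1/2 = 0 ∩ |GD|² = 533/18]
4. G_y = -1/3  [line -1/2·x + -15/2·y + 1/2 = 0 ∩ |GD|² = 533/18]
   → G = (6, -1/3)

E = (7/2, -19/2)
G = (6, -1/3)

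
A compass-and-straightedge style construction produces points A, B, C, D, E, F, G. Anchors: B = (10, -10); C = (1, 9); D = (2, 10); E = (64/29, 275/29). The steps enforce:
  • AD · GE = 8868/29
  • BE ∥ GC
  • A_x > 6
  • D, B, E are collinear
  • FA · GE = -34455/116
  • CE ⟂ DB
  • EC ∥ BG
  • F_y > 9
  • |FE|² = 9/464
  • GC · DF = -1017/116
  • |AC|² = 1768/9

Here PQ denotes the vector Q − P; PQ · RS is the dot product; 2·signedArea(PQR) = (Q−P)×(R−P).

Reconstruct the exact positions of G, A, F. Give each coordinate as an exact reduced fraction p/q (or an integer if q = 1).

A = (7, -11/3)
F = (125/58, 1115/116)
G = (255/29, -304/29)

1. G_x = 255/29  [BE ∥ GC ∩ EC ∥ BG]
2. G_y = -304/29  [BE ∥ GC ∩ EC ∥ BG]
   → G = (255/29, -304/29)
3. A_x = 7  [line 191/29·x + -579/29·y + -3460/29 = 0 ∩ |AC|² = 1768/9]
4. A_y = -11/3  [line 191/29·x + -579/29·y + -3460/29 = 0 ∩ |AC|² = 1768/9]
   → A = (7, -11/3)
5. F_x = 125/58  [FA · GE = -34455/116 ∩ GC · DF = -1017/116]
6. F_y = 1115/116  [FA · GE = -34455/116 ∩ GC · DF = -1017/116]
   → F = (125/58, 1115/116)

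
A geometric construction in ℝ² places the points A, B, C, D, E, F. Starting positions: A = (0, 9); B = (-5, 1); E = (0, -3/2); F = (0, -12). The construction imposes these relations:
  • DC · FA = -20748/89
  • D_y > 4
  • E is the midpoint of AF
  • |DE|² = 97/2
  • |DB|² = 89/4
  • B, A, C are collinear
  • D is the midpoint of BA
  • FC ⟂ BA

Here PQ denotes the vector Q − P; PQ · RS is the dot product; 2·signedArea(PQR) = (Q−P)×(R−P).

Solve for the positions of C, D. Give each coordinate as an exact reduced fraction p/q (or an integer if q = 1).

1. C_x = -840/89  [B, A, C are collinear ∩ FC ⟂ BA]
2. C_y = -543/89  [B, A, C are collinear ∩ FC ⟂ BA]
   → C = (-840/89, -543/89)
3. D_x = -5/2  [D is the midpoint of BA]
4. D_y = 5  [D is the midpoint of BA]
   → D = (-5/2, 5)

C = (-840/89, -543/89)
D = (-5/2, 5)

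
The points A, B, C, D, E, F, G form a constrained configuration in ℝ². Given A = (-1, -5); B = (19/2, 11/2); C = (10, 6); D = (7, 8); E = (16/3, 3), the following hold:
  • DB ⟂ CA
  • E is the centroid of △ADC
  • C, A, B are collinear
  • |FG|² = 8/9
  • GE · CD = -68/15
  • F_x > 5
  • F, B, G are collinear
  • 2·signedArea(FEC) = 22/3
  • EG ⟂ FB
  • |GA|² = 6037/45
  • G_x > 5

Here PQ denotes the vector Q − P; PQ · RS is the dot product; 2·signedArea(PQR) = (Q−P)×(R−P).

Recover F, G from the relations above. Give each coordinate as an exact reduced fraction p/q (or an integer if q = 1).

1. G_x = 76/15  [line 3·x + -2·y + -82/15 = 0 ∩ |GA|² = 6037/45]
2. G_y = 73/15  [line 3·x + -2·y + -82/15 = 0 ∩ |GA|² = 6037/45]
   → G = (76/15, 73/15)
3. F_x = 6  [2·signedArea(FEC) = 22/3 ∩ F, B, G are collinear]
4. F_y = 5  [2·signedArea(FEC) = 22/3 ∩ F, B, G are collinear]
   → F = (6, 5)

F = (6, 5)
G = (76/15, 73/15)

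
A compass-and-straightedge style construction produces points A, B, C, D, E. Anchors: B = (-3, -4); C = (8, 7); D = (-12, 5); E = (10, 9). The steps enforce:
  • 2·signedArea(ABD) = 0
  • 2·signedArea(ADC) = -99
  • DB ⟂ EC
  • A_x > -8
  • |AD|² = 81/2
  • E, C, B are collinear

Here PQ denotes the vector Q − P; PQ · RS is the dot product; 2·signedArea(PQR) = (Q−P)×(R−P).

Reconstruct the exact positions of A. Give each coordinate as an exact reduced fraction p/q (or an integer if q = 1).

A = (-15/2, 1/2)

1. A_x = -15/2  [2·signedArea(ABD) = 0 ∩ 2·signedArea(ADC) = -99]
2. A_y = 1/2  [2·signedArea(ABD) = 0 ∩ 2·signedArea(ADC) = -99]
   → A = (-15/2, 1/2)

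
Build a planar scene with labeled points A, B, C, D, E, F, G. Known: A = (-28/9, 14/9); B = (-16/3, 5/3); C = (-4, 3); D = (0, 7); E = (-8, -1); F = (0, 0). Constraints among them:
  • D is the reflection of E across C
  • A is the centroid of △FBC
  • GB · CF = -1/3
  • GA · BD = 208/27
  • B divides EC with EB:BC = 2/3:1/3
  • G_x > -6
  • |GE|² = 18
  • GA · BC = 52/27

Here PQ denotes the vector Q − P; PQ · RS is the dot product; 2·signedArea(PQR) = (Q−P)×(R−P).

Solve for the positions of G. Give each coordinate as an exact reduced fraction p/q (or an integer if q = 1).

1. G_x = -5  [GA · BD = 208/27 ∩ GB · CF = -1/3]
2. G_y = 2  [GA · BD = 208/27 ∩ GB · CF = -1/3]
   → G = (-5, 2)

G = (-5, 2)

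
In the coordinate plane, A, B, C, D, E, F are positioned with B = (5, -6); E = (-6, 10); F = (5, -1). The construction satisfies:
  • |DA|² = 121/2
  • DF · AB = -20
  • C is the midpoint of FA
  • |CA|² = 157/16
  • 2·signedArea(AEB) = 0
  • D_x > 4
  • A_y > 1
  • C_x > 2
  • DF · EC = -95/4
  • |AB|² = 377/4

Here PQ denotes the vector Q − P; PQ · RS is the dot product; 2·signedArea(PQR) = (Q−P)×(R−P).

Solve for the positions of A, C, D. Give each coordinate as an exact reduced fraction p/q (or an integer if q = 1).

1. A_x = -1/2  [line 16·x + 11·y + -14 = 0 ∩ |AB|² = 377/4]
2. A_y = 2  [line 16·x + 11·y + -14 = 0 ∩ |AB|² = 377/4]
   → A = (-1/2, 2)
3. C_x = 9/4  [C is the midpoint of FA]
4. C_y = 1/2  [C is the midpoint of FA]
   → C = (9/4, 1/2)
5. D_x = 5  [DF · AB = -20 ∩ DF · EC = -95/4]
6. D_y = -7/2  [DF · AB = -20 ∩ DF · EC = -95/4]
   → D = (5, -7/2)

A = (-1/2, 2)
C = (9/4, 1/2)
D = (5, -7/2)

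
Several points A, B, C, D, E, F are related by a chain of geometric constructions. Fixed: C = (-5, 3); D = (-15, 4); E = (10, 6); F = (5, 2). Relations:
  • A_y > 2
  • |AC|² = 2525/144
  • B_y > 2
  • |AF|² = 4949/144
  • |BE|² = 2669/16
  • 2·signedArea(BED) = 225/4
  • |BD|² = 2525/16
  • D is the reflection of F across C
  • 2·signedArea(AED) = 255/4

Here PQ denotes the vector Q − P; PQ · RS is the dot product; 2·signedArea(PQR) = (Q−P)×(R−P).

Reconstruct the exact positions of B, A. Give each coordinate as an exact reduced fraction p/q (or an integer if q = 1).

1. B_x = -5/2  [line 2·x + -25·y + 295/4 = 0 ∩ |BD|² = 2525/16]
2. B_y = 11/4  [line 2·x + -25·y + 295/4 = 0 ∩ |BD|² = 2525/16]
   → B = (-5/2, 11/4)
3. A_x = -5/6  [line 2·x + -25·y + 265/4 = 0 ∩ |AC|² = 2525/144]
4. A_y = 31/12  [line 2·x + -25·y + 265/4 = 0 ∩ |AC|² = 2525/144]
   → A = (-5/6, 31/12)

A = (-5/6, 31/12)
B = (-5/2, 11/4)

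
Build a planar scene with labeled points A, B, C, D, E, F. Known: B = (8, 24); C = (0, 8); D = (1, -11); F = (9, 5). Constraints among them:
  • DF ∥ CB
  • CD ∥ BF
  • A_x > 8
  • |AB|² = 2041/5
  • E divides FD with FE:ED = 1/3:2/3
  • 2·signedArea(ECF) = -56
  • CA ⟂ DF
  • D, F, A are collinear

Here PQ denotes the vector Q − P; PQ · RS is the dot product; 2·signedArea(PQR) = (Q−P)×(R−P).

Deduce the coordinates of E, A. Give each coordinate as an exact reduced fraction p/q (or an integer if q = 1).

A = (42/5, 19/5)
E = (19/3, -1/3)

1. E_x = 19/3  [E divides FD with FE:ED = 1/3:2/3]
2. E_y = -1/3  [E divides FD with FE:ED = 1/3:2/3]
   → E = (19/3, -1/3)
3. A_x = 42/5  [D, F, A are collinear ∩ CA ⟂ DF]
4. A_y = 19/5  [D, F, A are collinear ∩ CA ⟂ DF]
   → A = (42/5, 19/5)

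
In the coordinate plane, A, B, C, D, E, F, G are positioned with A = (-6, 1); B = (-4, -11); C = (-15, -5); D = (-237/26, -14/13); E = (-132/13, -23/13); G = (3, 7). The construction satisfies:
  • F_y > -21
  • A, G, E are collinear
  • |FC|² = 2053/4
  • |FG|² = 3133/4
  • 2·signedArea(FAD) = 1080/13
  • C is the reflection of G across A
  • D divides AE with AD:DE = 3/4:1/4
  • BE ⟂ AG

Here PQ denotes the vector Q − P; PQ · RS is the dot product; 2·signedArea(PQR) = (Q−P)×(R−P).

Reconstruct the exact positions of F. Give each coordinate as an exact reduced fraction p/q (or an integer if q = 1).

F = (29/26, -272/13)

1. F_x = 29/26  [line 27/13·x + -81/26·y + -135/2 = 0 ∩ |FC|² = 2053/4]
2. F_y = -272/13  [line 27/13·x + -81/26·y + -135/2 = 0 ∩ |FC|² = 2053/4]
   → F = (29/26, -272/13)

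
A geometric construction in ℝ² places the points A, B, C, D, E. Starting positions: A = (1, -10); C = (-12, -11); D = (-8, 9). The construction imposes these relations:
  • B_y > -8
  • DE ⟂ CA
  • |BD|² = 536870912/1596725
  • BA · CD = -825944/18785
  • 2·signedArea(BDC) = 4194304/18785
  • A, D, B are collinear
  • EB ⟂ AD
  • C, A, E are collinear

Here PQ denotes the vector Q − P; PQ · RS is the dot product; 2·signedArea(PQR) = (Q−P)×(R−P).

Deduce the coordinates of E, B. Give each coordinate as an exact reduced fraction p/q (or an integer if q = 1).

1. E_x = -552/85  [C, A, E are collinear ∩ DE ⟂ CA]
2. E_y = -899/85  [C, A, E are collinear ∩ DE ⟂ CA]
   → E = (-552/85, -899/85)
3. B_x = -2824/18785  [A, D, B are collinear ∩ EB ⟂ AD]
4. B_y = -142231/18785  [A, D, B are collinear ∩ EB ⟂ AD]
   → B = (-2824/18785, -142231/18785)

B = (-2824/18785, -142231/18785)
E = (-552/85, -899/85)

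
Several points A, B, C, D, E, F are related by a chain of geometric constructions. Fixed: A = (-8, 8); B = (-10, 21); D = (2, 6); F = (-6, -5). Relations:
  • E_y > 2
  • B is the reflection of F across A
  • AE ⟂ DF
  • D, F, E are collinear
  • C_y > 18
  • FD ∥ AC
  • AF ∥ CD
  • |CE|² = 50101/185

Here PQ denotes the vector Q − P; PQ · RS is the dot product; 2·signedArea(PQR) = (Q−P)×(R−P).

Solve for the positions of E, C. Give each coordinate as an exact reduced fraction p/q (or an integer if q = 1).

1. E_x = -94/185  [D, F, E are collinear ∩ AE ⟂ DF]
2. E_y = 472/185  [D, F, E are collinear ∩ AE ⟂ DF]
   → E = (-94/185, 472/185)
3. C_x = 0  [AF ∥ CD ∩ FD ∥ AC]
4. C_y = 19  [AF ∥ CD ∩ FD ∥ AC]
   → C = (0, 19)

C = (0, 19)
E = (-94/185, 472/185)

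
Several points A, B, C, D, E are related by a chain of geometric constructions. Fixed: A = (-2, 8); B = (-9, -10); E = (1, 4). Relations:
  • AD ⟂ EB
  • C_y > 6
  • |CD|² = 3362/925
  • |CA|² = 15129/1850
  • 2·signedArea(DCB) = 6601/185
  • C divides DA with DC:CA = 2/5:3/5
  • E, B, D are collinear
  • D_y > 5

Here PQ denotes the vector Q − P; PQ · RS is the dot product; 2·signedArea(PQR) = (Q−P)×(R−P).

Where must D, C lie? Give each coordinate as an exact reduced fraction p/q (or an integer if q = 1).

C = (121/370, 469/74)
D = (139/74, 387/74)

1. D_x = 139/74  [E, B, D are collinear ∩ AD ⟂ EB]
2. D_y = 387/74  [E, B, D are collinear ∩ AD ⟂ EB]
   → D = (139/74, 387/74)
3. C_x = 121/370  [C divides DA with DC:CA = 2/5:3/5]
4. C_y = 469/74  [C divides DA with DC:CA = 2/5:3/5]
   → C = (121/370, 469/74)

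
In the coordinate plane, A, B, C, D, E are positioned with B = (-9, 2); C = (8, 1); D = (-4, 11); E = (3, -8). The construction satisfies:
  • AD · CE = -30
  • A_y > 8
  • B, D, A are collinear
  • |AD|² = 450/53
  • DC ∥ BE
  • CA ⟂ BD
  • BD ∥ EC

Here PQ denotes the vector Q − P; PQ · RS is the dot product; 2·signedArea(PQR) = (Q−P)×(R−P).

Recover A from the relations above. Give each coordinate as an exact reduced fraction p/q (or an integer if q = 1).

A = (-287/53, 448/53)

1. A_x = -287/53  [B, D, A are collinear ∩ CA ⟂ BD]
2. A_y = 448/53  [B, D, A are collinear ∩ CA ⟂ BD]
   → A = (-287/53, 448/53)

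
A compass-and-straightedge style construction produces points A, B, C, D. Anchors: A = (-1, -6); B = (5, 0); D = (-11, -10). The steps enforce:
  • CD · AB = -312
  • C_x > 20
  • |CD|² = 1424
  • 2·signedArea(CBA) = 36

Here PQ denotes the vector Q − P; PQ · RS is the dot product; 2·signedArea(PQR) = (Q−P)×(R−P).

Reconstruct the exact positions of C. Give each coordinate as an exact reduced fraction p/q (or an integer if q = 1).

C = (21, 10)

1. C_x = 21  [2·signedArea(CBA) = 36 ∩ CD · AB = -312]
2. C_y = 10  [2·signedArea(CBA) = 36 ∩ CD · AB = -312]
   → C = (21, 10)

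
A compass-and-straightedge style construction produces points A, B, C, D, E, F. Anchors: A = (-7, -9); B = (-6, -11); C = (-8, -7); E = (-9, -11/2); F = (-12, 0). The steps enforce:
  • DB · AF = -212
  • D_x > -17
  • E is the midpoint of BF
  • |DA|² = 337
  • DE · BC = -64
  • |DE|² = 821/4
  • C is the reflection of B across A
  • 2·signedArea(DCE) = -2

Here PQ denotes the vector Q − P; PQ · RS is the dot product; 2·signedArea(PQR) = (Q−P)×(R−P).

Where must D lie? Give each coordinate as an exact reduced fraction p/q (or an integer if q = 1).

1. D_x = -16  [2·signedArea(DCE) = -2 ∩ DB · AF = -212]
2. D_y = 7  [2·signedArea(DCE) = -2 ∩ DB · AF = -212]
   → D = (-16, 7)

D = (-16, 7)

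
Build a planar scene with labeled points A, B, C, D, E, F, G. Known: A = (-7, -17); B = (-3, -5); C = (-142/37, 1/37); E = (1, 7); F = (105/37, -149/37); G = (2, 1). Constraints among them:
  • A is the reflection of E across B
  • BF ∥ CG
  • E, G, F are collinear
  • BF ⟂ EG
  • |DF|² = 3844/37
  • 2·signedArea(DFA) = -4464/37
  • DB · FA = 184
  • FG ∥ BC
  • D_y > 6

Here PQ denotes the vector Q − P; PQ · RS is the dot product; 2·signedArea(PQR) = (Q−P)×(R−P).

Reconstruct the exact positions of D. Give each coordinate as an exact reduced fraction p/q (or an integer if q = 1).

1. D_x = 43/37  [2·signedArea(DFA) = -4464/37 ∩ DB · FA = 184]
2. D_y = 223/37  [2·signedArea(DFA) = -4464/37 ∩ DB · FA = 184]
   → D = (43/37, 223/37)

D = (43/37, 223/37)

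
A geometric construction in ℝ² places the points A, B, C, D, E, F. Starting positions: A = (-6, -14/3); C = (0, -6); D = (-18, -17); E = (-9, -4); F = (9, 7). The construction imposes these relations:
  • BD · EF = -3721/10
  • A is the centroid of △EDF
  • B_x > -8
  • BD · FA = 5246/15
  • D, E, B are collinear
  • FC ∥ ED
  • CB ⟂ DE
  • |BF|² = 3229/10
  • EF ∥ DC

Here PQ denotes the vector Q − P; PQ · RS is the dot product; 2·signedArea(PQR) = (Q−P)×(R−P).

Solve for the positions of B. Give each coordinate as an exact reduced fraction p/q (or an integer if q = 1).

1. B_x = -351/50  [D, E, B are collinear ∩ CB ⟂ DE]
2. B_y = -57/50  [D, E, B are collinear ∩ CB ⟂ DE]
   → B = (-351/50, -57/50)

B = (-351/50, -57/50)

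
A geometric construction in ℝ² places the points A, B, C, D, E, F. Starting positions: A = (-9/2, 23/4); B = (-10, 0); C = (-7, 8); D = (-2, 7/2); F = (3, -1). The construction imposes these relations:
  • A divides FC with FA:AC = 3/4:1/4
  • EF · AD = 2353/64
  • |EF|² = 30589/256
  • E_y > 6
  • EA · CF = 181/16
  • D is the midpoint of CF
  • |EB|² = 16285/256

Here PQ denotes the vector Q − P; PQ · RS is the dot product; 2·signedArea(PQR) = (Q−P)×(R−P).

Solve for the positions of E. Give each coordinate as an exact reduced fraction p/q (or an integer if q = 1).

E = (-41/8, 101/16)

1. E_x = -41/8  [line -10·x + 9·y + -1729/16 = 0 ∩ |EF|² = 30589/256]
2. E_y = 101/16  [line -10·x + 9·y + -1729/16 = 0 ∩ |EF|² = 30589/256]
   → E = (-41/8, 101/16)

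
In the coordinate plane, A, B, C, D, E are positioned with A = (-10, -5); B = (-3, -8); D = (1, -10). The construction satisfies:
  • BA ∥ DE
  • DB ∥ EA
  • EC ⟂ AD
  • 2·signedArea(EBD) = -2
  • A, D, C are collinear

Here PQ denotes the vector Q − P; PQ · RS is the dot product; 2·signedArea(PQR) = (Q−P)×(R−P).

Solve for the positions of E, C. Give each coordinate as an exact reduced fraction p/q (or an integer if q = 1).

C = (-433/73, -500/73)
E = (-6, -7)

1. E_x = -6  [DB ∥ EA ∩ BA ∥ DE]
2. E_y = -7  [DB ∥ EA ∩ BA ∥ DE]
   → E = (-6, -7)
3. C_x = -433/73  [A, D, C are collinear ∩ EC ⟂ AD]
4. C_y = -500/73  [A, D, C are collinear ∩ EC ⟂ AD]
   → C = (-433/73, -500/73)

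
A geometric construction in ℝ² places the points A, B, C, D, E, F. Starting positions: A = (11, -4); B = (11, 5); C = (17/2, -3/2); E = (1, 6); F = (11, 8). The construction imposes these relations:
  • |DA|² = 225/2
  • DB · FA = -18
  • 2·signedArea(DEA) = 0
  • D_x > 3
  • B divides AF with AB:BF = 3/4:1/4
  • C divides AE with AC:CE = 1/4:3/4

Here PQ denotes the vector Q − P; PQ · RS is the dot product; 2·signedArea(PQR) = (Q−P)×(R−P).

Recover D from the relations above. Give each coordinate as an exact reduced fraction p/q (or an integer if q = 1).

1. D_x = 7/2  [2·signedArea(DEA) = 0 ∩ DB · FA = -18]
2. D_y = 7/2  [2·signedArea(DEA) = 0 ∩ DB · FA = -18]
   → D = (7/2, 7/2)

D = (7/2, 7/2)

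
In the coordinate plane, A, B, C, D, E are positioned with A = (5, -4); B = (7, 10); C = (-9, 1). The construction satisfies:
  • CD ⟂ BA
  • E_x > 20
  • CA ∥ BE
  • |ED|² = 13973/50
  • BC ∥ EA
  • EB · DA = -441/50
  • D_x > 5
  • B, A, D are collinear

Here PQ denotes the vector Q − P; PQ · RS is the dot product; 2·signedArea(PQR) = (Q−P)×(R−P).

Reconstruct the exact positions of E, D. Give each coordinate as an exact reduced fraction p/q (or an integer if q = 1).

1. E_x = 21  [BC ∥ EA ∩ CA ∥ BE]
2. E_y = 5  [BC ∥ EA ∩ CA ∥ BE]
   → E = (21, 5)
3. D_x = 271/50  [B, A, D are collinear ∩ CD ⟂ BA]
4. D_y = -53/50  [B, A, D are collinear ∩ CD ⟂ BA]
   → D = (271/50, -53/50)

D = (271/50, -53/50)
E = (21, 5)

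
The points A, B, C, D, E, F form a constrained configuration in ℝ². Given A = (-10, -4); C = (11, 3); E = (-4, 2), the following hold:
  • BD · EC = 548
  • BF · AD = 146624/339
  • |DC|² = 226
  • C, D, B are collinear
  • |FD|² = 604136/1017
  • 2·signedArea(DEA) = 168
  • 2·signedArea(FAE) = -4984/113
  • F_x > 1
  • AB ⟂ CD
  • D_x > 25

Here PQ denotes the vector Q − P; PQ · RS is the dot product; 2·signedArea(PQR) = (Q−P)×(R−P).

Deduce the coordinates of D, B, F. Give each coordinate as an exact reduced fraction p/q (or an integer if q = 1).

1. D_x = 26  [line 6·x + -6·y + -132 = 0 ∩ |DC|² = 226]
2. D_y = 4  [line 6·x + -6·y + -132 = 0 ∩ |DC|² = 226]
   → D = (26, 4)
3. B_x = -1172/113  [C, D, B are collinear ∩ AB ⟂ CD]
4. B_y = 178/113  [C, D, B are collinear ∩ AB ⟂ CD]
   → B = (-1172/113, 178/113)
5. F_x = 212/113  [2·signedArea(FAE) = -4984/113 ∩ BF · AD = 146624/339]
6. F_y = 178/339  [2·signedArea(FAE) = -4984/113 ∩ BF · AD = 146624/339]
   → F = (212/113, 178/339)

B = (-1172/113, 178/113)
D = (26, 4)
F = (212/113, 178/339)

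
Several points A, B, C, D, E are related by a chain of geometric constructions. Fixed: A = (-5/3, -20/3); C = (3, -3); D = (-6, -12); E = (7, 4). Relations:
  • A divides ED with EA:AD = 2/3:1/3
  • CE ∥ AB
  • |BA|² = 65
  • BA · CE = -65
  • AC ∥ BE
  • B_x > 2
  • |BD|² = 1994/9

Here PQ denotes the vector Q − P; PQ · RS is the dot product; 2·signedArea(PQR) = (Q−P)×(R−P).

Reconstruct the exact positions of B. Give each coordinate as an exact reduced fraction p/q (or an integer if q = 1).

1. B_x = 7/3  [AC ∥ BE ∩ CE ∥ AB]
2. B_y = 1/3  [AC ∥ BE ∩ CE ∥ AB]
   → B = (7/3, 1/3)

B = (7/3, 1/3)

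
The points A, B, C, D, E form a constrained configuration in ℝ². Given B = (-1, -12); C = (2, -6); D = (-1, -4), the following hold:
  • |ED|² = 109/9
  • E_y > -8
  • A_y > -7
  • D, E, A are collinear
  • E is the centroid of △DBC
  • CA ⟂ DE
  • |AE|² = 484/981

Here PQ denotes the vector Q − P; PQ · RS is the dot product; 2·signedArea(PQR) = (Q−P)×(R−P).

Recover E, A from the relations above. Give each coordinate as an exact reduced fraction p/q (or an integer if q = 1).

A = (-22/109, -726/109)
E = (0, -22/3)

1. E_x = 0  [E is the centroid of △DBC]
2. E_y = -22/3  [E is the centroid of △DBC]
   → E = (0, -22/3)
3. A_x = -22/109  [D, E, A are collinear ∩ CA ⟂ DE]
4. A_y = -726/109  [D, E, A are collinear ∩ CA ⟂ DE]
   → A = (-22/109, -726/109)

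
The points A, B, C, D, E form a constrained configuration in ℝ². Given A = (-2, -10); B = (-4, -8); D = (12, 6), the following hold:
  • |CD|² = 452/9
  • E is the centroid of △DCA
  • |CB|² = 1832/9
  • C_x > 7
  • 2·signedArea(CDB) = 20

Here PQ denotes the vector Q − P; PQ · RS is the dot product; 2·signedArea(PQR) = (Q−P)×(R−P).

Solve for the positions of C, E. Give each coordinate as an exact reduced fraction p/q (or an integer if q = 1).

1. C_x = 22/3  [line 14·x + -16·y + -92 = 0 ∩ |CB|² = 1832/9]
2. C_y = 2/3  [line 14·x + -16·y + -92 = 0 ∩ |CB|² = 1832/9]
   → C = (22/3, 2/3)
3. E_x = 52/9  [E is the centroid of △DCA]
4. E_y = -10/9  [E is the centroid of △DCA]
   → E = (52/9, -10/9)

C = (22/3, 2/3)
E = (52/9, -10/9)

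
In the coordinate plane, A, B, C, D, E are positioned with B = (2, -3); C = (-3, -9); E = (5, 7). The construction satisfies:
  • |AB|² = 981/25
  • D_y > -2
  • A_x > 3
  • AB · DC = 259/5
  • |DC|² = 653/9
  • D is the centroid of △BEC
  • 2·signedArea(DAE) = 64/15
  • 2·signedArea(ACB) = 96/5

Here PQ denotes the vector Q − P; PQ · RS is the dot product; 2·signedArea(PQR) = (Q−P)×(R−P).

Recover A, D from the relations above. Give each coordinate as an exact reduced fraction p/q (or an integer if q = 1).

1. A_x = 19/5  [line -6·x + 5·y + 39/5 = 0 ∩ |AB|² = 981/25]
2. A_y = 3  [line -6·x + 5·y + 39/5 = 0 ∩ |AB|² = 981/25]
   → A = (19/5, 3)
3. D_x = 4/3  [D is the centroid of △BEC]
4. D_y = -5/3  [D is the centroid of △BEC]
   → D = (4/3, -5/3)

A = (19/5, 3)
D = (4/3, -5/3)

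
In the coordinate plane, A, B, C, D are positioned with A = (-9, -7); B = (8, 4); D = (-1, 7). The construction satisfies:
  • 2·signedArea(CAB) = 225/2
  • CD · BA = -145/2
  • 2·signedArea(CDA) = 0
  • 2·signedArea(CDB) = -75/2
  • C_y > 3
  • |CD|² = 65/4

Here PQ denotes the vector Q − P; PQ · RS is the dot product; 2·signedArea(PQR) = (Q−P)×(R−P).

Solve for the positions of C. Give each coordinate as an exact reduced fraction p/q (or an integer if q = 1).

1. C_x = -3  [2·signedArea(CDA) = 0 ∩ 2·signedArea(CAB) = 225/2]
2. C_y = 7/2  [2·signedArea(CDA) = 0 ∩ 2·signedArea(CAB) = 225/2]
   → C = (-3, 7/2)

C = (-3, 7/2)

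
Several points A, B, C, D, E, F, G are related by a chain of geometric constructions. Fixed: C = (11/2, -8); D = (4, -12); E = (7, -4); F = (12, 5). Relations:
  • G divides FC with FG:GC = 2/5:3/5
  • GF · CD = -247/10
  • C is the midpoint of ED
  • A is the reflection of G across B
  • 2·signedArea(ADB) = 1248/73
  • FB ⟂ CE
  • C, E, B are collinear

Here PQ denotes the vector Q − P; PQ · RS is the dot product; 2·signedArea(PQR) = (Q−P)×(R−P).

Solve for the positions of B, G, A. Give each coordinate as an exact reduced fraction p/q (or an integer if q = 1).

A = (4289/365, 4113/365)
B = (772/73, 404/73)
G = (47/5, -1/5)

1. B_x = 772/73  [C, E, B are collinear ∩ FB ⟂ CE]
2. B_y = 404/73  [C, E, B are collinear ∩ FB ⟂ CE]
   → B = (772/73, 404/73)
3. G_x = 47/5  [G divides FC with FG:GC = 2/5:3/5]
4. G_y = -1/5  [G divides FC with FG:GC = 2/5:3/5]
   → G = (47/5, -1/5)
5. A_x = 4289/365  [A is the reflection of G across B]
6. A_y = 4113/365  [A is the reflection of G across B]
   → A = (4289/365, 4113/365)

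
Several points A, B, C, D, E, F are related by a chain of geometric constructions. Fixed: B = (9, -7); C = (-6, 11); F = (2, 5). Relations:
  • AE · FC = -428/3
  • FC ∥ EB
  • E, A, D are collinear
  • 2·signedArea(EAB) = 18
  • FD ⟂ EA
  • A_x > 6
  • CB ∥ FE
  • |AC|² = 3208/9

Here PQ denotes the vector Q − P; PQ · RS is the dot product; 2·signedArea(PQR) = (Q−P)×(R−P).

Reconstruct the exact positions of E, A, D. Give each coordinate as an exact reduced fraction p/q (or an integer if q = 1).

A = (20/3, -3)
D = (482/1861, 5957/1861)
E = (17, -13)

1. E_x = 17  [FC ∥ EB ∩ CB ∥ FE]
2. E_y = -13  [FC ∥ EB ∩ CB ∥ FE]
   → E = (17, -13)
3. A_x = 20/3  [AE · FC = -428/3 ∩ 2·signedArea(EAB) = 18]
4. A_y = -3  [AE · FC = -428/3 ∩ 2·signedArea(EAB) = 18]
   → A = (20/3, -3)
5. D_x = 482/1861  [E, A, D are collinear ∩ FD ⟂ EA]
6. D_y = 5957/1861  [E, A, D are collinear ∩ FD ⟂ EA]
   → D = (482/1861, 5957/1861)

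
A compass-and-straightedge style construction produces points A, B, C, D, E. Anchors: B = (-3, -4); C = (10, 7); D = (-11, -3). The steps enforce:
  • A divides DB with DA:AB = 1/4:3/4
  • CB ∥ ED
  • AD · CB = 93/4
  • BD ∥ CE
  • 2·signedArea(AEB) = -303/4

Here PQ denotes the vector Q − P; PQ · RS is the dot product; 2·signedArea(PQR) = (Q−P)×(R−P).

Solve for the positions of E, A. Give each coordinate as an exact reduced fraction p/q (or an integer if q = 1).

A = (-9, -13/4)
E = (2, 8)

1. E_x = 2  [CB ∥ ED ∩ BD ∥ CE]
2. E_y = 8  [CB ∥ ED ∩ BD ∥ CE]
   → E = (2, 8)
3. A_x = -9  [A divides DB with DA:AB = 1/4:3/4]
4. A_y = -13/4  [A divides DB with DA:AB = 1/4:3/4]
   → A = (-9, -13/4)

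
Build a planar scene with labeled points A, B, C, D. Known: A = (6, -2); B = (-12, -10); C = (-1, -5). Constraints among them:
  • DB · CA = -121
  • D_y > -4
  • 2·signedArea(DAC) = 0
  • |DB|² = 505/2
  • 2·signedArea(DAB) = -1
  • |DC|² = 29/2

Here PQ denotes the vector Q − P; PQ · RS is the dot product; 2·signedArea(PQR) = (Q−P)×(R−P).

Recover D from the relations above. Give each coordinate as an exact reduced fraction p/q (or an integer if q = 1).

D = (5/2, -7/2)

1. D_x = 5/2  [2·signedArea(DAC) = 0 ∩ DB · CA = -121]
2. D_y = -7/2  [2·signedArea(DAC) = 0 ∩ DB · CA = -121]
   → D = (5/2, -7/2)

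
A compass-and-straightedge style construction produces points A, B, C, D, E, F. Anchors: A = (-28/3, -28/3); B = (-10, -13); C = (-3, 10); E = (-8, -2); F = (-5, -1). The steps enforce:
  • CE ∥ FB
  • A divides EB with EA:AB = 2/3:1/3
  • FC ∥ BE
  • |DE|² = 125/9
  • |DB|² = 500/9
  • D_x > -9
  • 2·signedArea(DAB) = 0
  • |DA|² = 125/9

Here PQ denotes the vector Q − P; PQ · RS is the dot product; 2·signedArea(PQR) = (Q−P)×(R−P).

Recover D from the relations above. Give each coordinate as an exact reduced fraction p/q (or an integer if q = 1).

D = (-26/3, -17/3)

1. D_x = -26/3  [line 11/3·x + -2/3·y + 28 = 0 ∩ |DA|² = 125/9]
2. D_y = -17/3  [line 11/3·x + -2/3·y + 28 = 0 ∩ |DA|² = 125/9]
   → D = (-26/3, -17/3)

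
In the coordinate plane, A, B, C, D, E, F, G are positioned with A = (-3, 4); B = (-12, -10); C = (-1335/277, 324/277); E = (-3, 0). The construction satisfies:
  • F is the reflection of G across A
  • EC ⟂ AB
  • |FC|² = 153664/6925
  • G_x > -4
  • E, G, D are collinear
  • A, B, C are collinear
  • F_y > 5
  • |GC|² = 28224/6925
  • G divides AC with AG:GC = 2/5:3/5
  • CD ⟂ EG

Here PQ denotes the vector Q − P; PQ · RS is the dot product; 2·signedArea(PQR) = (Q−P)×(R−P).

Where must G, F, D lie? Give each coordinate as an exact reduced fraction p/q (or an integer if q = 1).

D = (-395211/116617, 178740/116617)
F = (-3147/1385, 7108/1385)
G = (-5163/1385, 3972/1385)

1. G_x = -5163/1385  [G divides AC with AG:GC = 2/5:3/5]
2. G_y = 3972/1385  [G divides AC with AG:GC = 2/5:3/5]
   → G = (-5163/1385, 3972/1385)
3. F_x = -3147/1385  [F is the reflection of G across A]
4. F_y = 7108/1385  [F is the reflection of G across A]
   → F = (-3147/1385, 7108/1385)
5. D_x = -395211/116617  [E, G, D are collinear ∩ CD ⟂ EG]
6. D_y = 178740/116617  [E, G, D are collinear ∩ CD ⟂ EG]
   → D = (-395211/116617, 178740/116617)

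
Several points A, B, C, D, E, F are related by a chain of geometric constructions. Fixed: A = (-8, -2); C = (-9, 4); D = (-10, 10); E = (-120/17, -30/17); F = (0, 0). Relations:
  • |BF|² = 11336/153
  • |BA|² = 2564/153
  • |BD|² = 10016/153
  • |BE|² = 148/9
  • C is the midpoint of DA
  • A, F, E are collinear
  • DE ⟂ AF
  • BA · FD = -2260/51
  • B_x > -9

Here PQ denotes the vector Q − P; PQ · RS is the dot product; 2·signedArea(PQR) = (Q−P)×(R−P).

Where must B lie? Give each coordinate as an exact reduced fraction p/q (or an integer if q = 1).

1. B_x = -142/17  [line 10·x + -10·y + 5320/51 = 0 ∩ |BA|² = 2564/153]
2. B_y = 106/51  [line 10·x + -10·y + 5320/51 = 0 ∩ |BA|² = 2564/153]
   → B = (-142/17, 106/51)

B = (-142/17, 106/51)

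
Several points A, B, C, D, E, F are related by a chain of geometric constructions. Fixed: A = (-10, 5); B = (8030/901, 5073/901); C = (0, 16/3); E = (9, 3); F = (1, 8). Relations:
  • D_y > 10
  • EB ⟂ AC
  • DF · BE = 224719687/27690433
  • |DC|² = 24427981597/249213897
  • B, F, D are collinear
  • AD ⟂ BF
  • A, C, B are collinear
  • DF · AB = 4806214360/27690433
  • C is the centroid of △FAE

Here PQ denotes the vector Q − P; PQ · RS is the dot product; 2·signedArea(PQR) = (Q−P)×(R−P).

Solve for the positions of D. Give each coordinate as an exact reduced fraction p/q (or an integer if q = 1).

D = (-229003470/27690433, 298398409/27690433)

1. D_x = -229003470/27690433  [B, F, D are collinear ∩ AD ⟂ BF]
2. D_y = 298398409/27690433  [B, F, D are collinear ∩ AD ⟂ BF]
   → D = (-229003470/27690433, 298398409/27690433)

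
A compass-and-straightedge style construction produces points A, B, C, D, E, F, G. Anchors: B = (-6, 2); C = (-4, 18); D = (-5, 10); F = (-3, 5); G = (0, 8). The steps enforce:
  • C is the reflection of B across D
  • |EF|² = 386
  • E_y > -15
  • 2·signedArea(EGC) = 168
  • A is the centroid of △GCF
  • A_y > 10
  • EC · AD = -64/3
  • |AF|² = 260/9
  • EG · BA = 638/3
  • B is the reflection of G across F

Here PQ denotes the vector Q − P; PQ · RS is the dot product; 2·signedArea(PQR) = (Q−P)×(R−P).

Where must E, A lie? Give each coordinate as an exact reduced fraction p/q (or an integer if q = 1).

1. A_x = -7/3  [A is the centroid of △GCF]
2. A_y = 31/3  [A is the centroid of △GCF]
   → A = (-7/3, 31/3)
3. E_x = -8  [EG · BA = 638/3 ∩ EC · AD = -64/3]
4. E_y = -14  [EG · BA = 638/3 ∩ EC · AD = -64/3]
   → E = (-8, -14)

A = (-7/3, 31/3)
E = (-8, -14)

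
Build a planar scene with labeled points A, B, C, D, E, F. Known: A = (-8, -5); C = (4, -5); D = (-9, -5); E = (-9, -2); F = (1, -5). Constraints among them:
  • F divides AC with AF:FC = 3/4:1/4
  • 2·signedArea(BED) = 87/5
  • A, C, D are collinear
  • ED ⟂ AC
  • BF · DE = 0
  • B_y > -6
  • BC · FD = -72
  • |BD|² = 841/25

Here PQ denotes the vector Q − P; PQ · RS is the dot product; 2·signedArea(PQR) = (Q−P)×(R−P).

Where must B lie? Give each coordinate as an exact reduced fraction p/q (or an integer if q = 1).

1. B_x = -16/5  [BF · DE = 0 ∩ 2·signedArea(BED) = 87/5]
2. B_y = -5  [BF · DE = 0 ∩ 2·signedArea(BED) = 87/5]
   → B = (-16/5, -5)

B = (-16/5, -5)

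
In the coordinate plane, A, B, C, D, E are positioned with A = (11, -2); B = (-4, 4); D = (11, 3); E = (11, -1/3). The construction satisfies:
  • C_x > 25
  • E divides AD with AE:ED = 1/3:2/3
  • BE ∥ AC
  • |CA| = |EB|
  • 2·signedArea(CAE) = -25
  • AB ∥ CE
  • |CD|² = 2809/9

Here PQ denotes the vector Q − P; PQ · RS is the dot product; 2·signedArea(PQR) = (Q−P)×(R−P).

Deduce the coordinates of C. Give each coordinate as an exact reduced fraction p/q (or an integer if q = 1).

1. C_x = 26  [AB ∥ CE ∩ BE ∥ AC]
2. C_y = -19/3  [AB ∥ CE ∩ BE ∥ AC]
   → C = (26, -19/3)

C = (26, -19/3)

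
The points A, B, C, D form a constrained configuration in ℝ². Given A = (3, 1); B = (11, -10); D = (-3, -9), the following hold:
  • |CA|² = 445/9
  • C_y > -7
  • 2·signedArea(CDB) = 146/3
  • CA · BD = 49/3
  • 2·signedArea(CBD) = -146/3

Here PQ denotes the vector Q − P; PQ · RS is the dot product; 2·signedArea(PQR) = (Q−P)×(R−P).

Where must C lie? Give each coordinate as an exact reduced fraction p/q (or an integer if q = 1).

1. C_x = 11/3  [2·signedArea(CBD) = -146/3 ∩ CA · BD = 49/3]
2. C_y = -6  [2·signedArea(CBD) = -146/3 ∩ CA · BD = 49/3]
   → C = (11/3, -6)

C = (11/3, -6)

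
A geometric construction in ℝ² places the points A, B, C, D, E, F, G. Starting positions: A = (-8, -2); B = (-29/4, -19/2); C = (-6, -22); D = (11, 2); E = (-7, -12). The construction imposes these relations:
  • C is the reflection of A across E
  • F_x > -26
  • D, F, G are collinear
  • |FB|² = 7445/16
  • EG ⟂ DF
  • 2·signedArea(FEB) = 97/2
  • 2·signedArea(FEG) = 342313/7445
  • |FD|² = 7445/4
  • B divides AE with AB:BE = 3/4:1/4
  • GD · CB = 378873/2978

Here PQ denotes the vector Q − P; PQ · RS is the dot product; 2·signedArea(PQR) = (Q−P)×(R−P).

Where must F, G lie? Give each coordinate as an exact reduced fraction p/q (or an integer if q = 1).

1. F_x = -51/2  [line -5/2·x + -1/4·y + -69 = 0 ∩ |FB|² = 7445/16]
2. F_y = -21  [line -5/2·x + -1/4·y + -69 = 0 ∩ |FB|² = 7445/16]
   → F = (-51/2, -21)
3. G_x = -61039/7445  [D, F, G are collinear ∩ EG ⟂ DF]
4. G_y = -75178/7445  [D, F, G are collinear ∩ EG ⟂ DF]
   → G = (-61039/7445, -75178/7445)

F = (-51/2, -21)
G = (-61039/7445, -75178/7445)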